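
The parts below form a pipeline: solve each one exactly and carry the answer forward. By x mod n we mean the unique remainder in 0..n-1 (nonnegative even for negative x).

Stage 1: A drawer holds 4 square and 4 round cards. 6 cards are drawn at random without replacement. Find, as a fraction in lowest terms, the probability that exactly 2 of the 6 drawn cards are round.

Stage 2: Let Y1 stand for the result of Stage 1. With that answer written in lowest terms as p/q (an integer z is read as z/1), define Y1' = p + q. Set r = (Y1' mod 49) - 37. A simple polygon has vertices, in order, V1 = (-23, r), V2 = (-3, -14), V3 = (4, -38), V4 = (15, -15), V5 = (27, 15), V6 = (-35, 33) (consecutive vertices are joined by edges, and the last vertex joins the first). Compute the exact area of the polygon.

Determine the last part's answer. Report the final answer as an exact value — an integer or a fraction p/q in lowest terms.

Stage 1: total draws C(8,6) = 28; favorable C(4,2)*C(4,4) = 6; P = 3/14; answer 3/14
Stage 2: Y1 = 3/14; threaded value p + q = 17; r = -20; cross terms: (-23*-14 - -3*-20)=262, (-3*-38 - 4*-14)=170, (4*-15 - 15*-38)=510, (15*15 - 27*-15)=630, (27*33 - -35*15)=1416, (-35*-20 - -23*33)=1459; twice the area = |4447| = 4447; area = 4447/2; answer 4447/2

4447/2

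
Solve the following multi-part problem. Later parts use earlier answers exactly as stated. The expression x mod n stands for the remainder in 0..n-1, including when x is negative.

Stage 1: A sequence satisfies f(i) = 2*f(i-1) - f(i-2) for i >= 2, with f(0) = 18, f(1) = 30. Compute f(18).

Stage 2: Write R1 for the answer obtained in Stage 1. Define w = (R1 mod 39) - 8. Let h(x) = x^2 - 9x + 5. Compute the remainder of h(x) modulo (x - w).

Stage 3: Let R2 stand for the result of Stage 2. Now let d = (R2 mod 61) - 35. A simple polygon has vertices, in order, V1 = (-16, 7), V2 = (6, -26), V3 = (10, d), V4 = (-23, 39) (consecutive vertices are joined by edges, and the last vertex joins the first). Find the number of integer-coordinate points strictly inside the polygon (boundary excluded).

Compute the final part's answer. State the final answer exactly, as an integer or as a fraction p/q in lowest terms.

500

Stage 1: f(2) = 2*(30) - 1*(18) = 42; iterating: f(2)=42, f(3)=54, f(4)=66, f(5)=78, f(6)=90, f(7)=102, f(8)=114, f(9)=126, f(10)=138, f(11)=150, f(12)=162, f(13)=174, f(14)=186, f(15)=198, f(16)=210, f(17)=222, f(18)=234; answer 234
Stage 2: R1 = 234; w = -8; remainder = value at the root: 1*(-8)^2 - 9*(-8)^1 + 5 = (64) + (72) + (5) = 141; answer 141
Stage 3: R2 = 141; d = -16; cross terms: (-16*-26 - 6*7)=374, (6*-16 - 10*-26)=164, (10*39 - -23*-16)=22, (-23*7 - -16*39)=463; twice the area = |1023| = 1023; area = 1023/2; boundary points = 11 + 2 + 11 + 1 = 25; strictly interior points = area - boundary/2 + 1 = 500; answer 500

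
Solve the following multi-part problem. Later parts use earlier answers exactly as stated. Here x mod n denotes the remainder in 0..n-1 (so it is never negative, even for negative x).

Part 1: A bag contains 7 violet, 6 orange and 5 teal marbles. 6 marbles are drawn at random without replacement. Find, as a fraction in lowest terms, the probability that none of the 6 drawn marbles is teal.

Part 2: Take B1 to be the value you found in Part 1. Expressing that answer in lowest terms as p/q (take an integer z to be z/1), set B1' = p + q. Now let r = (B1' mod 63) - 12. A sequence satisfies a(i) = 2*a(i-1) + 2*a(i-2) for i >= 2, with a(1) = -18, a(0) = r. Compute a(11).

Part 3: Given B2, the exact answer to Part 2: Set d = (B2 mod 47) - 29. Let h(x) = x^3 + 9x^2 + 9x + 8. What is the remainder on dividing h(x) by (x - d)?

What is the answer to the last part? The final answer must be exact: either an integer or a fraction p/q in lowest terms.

0

Part 1: total draws C(18,6) = 18564; favorable C(13,6) = 1716; P = 11/119; answer 11/119
Part 2: B1 = 11/119; threaded value p + q = 130; r = -8; a(2) = 2*(-18) + 2*(-8) = -52; iterating: a(2)=-52, a(3)=-140, a(4)=-384, a(5)=-1048, a(6)=-2864, a(7)=-7824, a(8)=-21376, a(9)=-58400, a(10)=-159552, a(11)=-435904; answer -435904
Part 3: B2 = -435904; d = -8; remainder = value at the root: 1*(-8)^3 + 9*(-8)^2 + 9*(-8)^1 + 8 = (-512) + (576) + (-72) + (8) = 0; answer 0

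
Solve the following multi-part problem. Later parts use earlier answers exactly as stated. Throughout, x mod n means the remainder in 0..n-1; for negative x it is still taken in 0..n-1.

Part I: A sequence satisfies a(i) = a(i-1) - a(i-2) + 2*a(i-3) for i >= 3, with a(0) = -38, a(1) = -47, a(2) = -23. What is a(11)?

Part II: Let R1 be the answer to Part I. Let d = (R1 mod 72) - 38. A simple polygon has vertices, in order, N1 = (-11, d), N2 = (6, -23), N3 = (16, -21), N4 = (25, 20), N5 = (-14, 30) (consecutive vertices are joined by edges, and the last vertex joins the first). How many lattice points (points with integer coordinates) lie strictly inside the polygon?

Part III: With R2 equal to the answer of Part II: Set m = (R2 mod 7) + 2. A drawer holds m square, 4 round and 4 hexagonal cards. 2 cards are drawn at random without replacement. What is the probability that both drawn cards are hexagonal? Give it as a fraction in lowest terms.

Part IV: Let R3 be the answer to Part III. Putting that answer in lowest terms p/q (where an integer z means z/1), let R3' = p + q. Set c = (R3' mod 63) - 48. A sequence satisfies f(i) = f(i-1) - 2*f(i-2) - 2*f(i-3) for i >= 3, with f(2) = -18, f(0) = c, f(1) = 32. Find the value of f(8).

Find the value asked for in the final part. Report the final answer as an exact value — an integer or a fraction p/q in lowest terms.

-418

Part I: a(3) = 1*(-23) - 1*(-47) + 2*(-38) = -52; iterating: a(3)=-52, a(4)=-123, a(5)=-117, a(6)=-98, a(7)=-227, a(8)=-363, a(9)=-332, a(10)=-423, a(11)=-817; answer -817
Part II: R1 = -817; d = 9; cross terms: (-11*-23 - 6*9)=199, (6*-21 - 16*-23)=242, (16*20 - 25*-21)=845, (25*30 - -14*20)=1030, (-14*9 - -11*30)=204; twice the area = |2520| = 2520; area = 1260; boundary points = 1 + 2 + 1 + 1 + 3 = 8; strictly interior points = area - boundary/2 + 1 = 1257; answer 1257
Part III: R2 = 1257; m = 6; total draws C(14,2) = 91; favorable C(4,2) = 6; P = 6/91; answer 6/91
Part IV: R3 = 6/91; threaded value p + q = 97; c = -14; f(3) = 1*(-18) - 2*(32) - 2*(-14) = -54; iterating: f(3)=-54, f(4)=-82, f(5)=62, f(6)=334, f(7)=374, f(8)=-418; answer -418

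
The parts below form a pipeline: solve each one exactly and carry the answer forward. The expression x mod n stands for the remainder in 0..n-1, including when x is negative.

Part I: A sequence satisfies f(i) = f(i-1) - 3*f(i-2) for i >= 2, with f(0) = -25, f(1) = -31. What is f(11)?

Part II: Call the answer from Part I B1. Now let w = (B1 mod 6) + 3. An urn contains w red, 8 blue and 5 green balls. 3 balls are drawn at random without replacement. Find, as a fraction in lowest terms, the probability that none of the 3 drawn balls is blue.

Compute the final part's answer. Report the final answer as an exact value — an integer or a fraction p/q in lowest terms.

Part I: f(2) = 1*(-31) - 3*(-25) = 44; iterating: f(2)=44, f(3)=137, f(4)=5, f(5)=-406, f(6)=-421, f(7)=797, f(8)=2060, f(9)=-331, f(10)=-6511, f(11)=-5518; answer -5518
Part II: B1 = -5518; w = 5; total draws C(18,3) = 816; favorable C(10,3) = 120; P = 5/34; answer 5/34

5/34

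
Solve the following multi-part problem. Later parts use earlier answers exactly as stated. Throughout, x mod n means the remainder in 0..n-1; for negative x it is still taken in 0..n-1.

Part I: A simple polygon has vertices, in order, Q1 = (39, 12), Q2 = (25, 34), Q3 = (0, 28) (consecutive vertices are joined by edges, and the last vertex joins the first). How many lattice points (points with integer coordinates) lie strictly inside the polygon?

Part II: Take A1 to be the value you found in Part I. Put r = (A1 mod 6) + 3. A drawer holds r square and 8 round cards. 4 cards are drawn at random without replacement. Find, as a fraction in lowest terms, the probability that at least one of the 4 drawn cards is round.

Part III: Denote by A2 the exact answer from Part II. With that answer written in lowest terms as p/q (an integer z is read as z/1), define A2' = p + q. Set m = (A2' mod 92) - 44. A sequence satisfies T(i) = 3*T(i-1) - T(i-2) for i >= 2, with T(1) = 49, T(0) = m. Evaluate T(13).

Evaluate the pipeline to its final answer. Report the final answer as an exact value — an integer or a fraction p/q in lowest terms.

Part I: cross terms: (39*34 - 25*12)=1026, (25*28 - 0*34)=700, (0*12 - 39*28)=-1092; twice the area = |634| = 634; area = 317; boundary points = 2 + 1 + 1 = 4; strictly interior points = area - boundary/2 + 1 = 316; answer 316
Part II: A1 = 316; r = 7; total draws C(15,4) = 1365; complement C(7,4) = 35; favorable 1365 - 35 = 1330; P = 38/39; answer 38/39
Part III: A2 = 38/39; threaded value p + q = 77; m = 33; T(2) = 3*(49) - 1*(33) = 114; iterating: T(2)=114, T(3)=293, T(4)=765, T(5)=2002, T(6)=5241, T(7)=13721, T(8)=35922, T(9)=94045, T(10)=246213, T(11)=644594, T(12)=1687569, T(13)=4418113; answer 4418113

4418113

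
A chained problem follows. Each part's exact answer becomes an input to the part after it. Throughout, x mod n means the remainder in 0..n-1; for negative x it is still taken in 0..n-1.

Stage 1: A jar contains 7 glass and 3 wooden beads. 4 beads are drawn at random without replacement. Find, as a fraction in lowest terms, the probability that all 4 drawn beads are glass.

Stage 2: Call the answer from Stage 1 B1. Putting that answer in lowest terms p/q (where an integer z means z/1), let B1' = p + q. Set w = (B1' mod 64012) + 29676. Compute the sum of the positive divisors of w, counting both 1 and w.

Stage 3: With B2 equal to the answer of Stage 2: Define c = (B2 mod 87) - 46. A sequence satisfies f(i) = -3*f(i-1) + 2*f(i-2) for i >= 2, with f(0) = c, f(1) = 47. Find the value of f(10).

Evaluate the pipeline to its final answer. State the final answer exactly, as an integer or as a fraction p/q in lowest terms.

Stage 1: total draws C(10,4) = 210; favorable C(7,4) = 35; P = 1/6; answer 1/6
Stage 2: B1 = 1/6; threaded value p + q = 7; w = 29683; 29683 is prime, so its only divisors are 1 and 29683; sigma = 1 + 29683 = 29684; answer 29684
Stage 3: B2 = 29684; c = -29; f(2) = -3*(47) + 2*(-29) = -199; iterating: f(2)=-199, f(3)=691, f(4)=-2471, f(5)=8795, f(6)=-31327, f(7)=111571, f(8)=-397367, f(9)=1415243, f(10)=-5040463; answer -5040463

-5040463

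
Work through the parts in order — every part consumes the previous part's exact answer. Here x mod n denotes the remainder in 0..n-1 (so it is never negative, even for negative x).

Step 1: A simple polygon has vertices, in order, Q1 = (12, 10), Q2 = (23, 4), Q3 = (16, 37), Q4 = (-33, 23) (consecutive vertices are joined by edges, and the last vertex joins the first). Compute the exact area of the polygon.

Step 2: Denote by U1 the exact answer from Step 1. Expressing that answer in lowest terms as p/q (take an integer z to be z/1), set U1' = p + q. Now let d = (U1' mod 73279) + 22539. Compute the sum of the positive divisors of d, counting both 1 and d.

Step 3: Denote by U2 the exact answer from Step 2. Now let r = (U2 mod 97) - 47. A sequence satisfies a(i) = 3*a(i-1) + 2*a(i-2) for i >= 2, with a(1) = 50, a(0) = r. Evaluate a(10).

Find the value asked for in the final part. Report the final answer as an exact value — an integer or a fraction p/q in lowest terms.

2908926

Step 1: cross terms: (12*4 - 23*10)=-182, (23*37 - 16*4)=787, (16*23 - -33*37)=1589, (-33*10 - 12*23)=-606; twice the area = |1588| = 1588; area = 794; answer 794
Step 2: U1 = 794; threaded value p + q = 795; d = 23334; 23334 = 2 * 3 * 3889; sigma = (1 + 2) * (1 + 3) * (1 + 3889) = 3 * 4 * 3890 = 46680; answer 46680
Step 3: U2 = 46680; r = -24; a(2) = 3*(50) + 2*(-24) = 102; iterating: a(2)=102, a(3)=406, a(4)=1422, a(5)=5078, a(6)=18078, a(7)=64390, a(8)=229326, a(9)=816758, a(10)=2908926; answer 2908926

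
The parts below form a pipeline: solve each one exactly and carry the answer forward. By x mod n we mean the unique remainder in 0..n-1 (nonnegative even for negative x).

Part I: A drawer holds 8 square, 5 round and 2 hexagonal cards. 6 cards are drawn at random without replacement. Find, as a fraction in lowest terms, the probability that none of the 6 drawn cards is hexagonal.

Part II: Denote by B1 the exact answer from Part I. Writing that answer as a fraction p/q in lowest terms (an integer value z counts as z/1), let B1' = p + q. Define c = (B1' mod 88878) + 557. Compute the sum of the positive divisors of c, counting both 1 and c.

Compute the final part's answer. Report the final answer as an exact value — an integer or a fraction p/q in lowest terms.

Part I: total draws C(15,6) = 5005; favorable C(13,6) = 1716; P = 12/35; answer 12/35
Part II: B1 = 12/35; threaded value p + q = 47; c = 604; 604 = 2^2 * 151; sigma = (1 + 2 + 4) * (1 + 151) = 7 * 152 = 1064; answer 1064

1064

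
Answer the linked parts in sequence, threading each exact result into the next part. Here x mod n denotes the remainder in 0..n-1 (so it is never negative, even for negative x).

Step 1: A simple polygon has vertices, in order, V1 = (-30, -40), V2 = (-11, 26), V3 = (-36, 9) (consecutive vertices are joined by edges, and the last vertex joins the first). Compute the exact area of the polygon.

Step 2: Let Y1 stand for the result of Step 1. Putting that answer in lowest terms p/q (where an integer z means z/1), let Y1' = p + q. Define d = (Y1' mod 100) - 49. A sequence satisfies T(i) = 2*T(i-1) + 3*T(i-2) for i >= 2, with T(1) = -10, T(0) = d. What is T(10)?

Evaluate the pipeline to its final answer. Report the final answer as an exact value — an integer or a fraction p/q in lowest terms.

Step 1: cross terms: (-30*26 - -11*-40)=-1220, (-11*9 - -36*26)=837, (-36*-40 - -30*9)=1710; twice the area = |1327| = 1327; area = 1327/2; answer 1327/2
Step 2: Y1 = 1327/2; threaded value p + q = 1329; d = -20; T(2) = 2*(-10) + 3*(-20) = -80; iterating: T(2)=-80, T(3)=-190, T(4)=-620, T(5)=-1810, T(6)=-5480, T(7)=-16390, T(8)=-49220, T(9)=-147610, T(10)=-442880; answer -442880

-442880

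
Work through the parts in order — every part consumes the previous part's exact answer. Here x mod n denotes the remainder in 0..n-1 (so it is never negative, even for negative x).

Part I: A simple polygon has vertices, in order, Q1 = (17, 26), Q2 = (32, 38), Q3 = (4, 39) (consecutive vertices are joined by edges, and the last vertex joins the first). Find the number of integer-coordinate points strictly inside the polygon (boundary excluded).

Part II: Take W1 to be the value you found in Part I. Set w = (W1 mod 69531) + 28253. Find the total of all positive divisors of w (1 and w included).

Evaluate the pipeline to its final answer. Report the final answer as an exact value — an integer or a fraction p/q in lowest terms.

28812

Part I: cross terms: (17*38 - 32*26)=-186, (32*39 - 4*38)=1096, (4*26 - 17*39)=-559; twice the area = |351| = 351; area = 351/2; boundary points = 3 + 1 + 13 = 17; strictly interior points = area - boundary/2 + 1 = 168; answer 168
Part II: W1 = 168; w = 28421; 28421 = 97 * 293; sigma = (1 + 97) * (1 + 293) = 98 * 294 = 28812; answer 28812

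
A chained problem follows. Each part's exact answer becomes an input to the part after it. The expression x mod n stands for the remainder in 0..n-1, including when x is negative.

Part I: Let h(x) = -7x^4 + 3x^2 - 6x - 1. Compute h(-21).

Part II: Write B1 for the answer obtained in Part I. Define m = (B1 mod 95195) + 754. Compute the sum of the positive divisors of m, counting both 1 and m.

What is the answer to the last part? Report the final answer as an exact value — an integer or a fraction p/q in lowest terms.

224640

Part I: -7*(-21)^4 + 3*(-21)^2 - 6*(-21)^1 - 1 = (-1361367) + (1323) + (126) + (-1) = -1359919; answer -1359919
Part II: B1 = -1359919; m = 68760; 68760 = 2^3 * 3^2 * 5 * 191; sigma = (1 + 2 + 4 + 8) * (1 + 3 + 9) * (1 + 5) * (1 + 191) = 15 * 13 * 6 * 192 = 224640; answer 224640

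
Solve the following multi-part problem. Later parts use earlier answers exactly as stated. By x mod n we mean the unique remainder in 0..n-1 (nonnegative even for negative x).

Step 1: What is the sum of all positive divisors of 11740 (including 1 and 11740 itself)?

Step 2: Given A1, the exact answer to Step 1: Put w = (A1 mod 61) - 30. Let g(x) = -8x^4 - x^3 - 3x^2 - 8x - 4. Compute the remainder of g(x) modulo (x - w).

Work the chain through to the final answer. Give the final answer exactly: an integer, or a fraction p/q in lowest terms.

-1886328

Step 1: 11740 = 2^2 * 5 * 587; sigma = (1 + 2 + 4) * (1 + 5) * (1 + 587) = 7 * 6 * 588 = 24696; answer 24696
Step 2: A1 = 24696; w = 22; remainder = value at the root: -8*(22)^4 - 1*(22)^3 - 3*(22)^2 - 8*(22)^1 - 4 = (-1874048) + (-10648) + (-1452) + (-176) + (-4) = -1886328; answer -1886328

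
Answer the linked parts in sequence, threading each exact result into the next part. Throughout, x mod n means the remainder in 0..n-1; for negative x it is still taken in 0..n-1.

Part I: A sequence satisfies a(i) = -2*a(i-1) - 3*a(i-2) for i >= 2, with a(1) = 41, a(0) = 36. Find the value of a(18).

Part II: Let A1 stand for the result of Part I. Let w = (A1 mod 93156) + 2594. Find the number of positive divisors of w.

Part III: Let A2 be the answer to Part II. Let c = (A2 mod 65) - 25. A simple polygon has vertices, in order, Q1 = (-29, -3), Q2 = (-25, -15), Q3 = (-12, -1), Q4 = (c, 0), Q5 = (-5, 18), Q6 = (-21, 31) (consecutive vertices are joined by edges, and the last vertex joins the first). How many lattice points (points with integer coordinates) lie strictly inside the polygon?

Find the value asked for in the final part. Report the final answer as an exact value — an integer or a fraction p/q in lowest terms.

Part I: a(2) = -2*(41) - 3*(36) = -190; iterating: a(2)=-190, a(3)=257, a(4)=56, a(5)=-883, a(6)=1598, a(7)=-547, a(8)=-3700, a(9)=9041, a(10)=-6982, a(11)=-13159, a(12)=47264, a(13)=-55051, a(14)=-31690, a(15)=228533, a(16)=-361996, a(17)=38393, a(18)=1009202; answer 1009202
Part II: A1 = 1009202; w = 80236; 80236 = 2^2 * 13 * 1543; number of divisors = (2+1) * (1+1) * (1+1) = 12; answer 12
Part III: A2 = 12; c = -13; cross terms: (-29*-15 - -25*-3)=360, (-25*-1 - -12*-15)=-155, (-12*0 - -13*-1)=-13, (-13*18 - -5*0)=-234, (-5*31 - -21*18)=223, (-21*-3 - -29*31)=962; twice the area = |1143| = 1143; area = 1143/2; boundary points = 4 + 1 + 1 + 2 + 1 + 2 = 11; strictly interior points = area - boundary/2 + 1 = 567; answer 567

567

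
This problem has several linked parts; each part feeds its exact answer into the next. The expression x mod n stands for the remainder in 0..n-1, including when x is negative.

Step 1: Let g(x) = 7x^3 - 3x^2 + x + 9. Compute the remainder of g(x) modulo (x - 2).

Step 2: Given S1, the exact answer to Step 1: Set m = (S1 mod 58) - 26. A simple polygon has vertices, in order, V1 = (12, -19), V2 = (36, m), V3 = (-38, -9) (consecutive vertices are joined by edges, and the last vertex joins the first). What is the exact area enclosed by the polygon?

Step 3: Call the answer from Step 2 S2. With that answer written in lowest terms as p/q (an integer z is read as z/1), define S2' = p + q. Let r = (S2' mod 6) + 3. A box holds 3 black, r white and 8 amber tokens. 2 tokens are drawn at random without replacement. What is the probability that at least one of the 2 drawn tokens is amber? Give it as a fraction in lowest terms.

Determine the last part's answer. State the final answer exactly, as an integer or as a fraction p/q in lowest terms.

4/5

Step 1: remainder = value at the root: 7*(2)^3 - 3*(2)^2 + 1*(2)^1 + 9 = (56) + (-12) + (2) + (9) = 55; answer 55
Step 2: S1 = 55; m = 29; cross terms: (12*29 - 36*-19)=1032, (36*-9 - -38*29)=778, (-38*-19 - 12*-9)=830; twice the area = |2640| = 2640; area = 1320; answer 1320
Step 3: S2 = 1320; threaded value p + q = 1321; r = 4; total draws C(15,2) = 105; complement C(7,2) = 21; favorable 105 - 21 = 84; P = 4/5; answer 4/5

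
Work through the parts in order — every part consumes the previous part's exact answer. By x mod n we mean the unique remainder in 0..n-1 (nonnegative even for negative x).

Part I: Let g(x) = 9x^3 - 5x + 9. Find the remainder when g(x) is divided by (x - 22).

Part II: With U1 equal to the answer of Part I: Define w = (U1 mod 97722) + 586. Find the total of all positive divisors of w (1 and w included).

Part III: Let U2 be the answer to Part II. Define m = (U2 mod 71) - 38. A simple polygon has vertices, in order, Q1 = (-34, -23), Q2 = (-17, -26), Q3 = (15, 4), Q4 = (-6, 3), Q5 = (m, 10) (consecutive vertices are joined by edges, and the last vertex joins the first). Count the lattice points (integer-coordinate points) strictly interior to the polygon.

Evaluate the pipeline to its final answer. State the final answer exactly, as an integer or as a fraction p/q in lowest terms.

Part I: remainder = value at the root: 9*(22)^3 - 5*(22)^1 + 9 = (95832) + (-110) + (9) = 95731; answer 95731
Part II: U1 = 95731; w = 96317; 96317 = 13 * 31 * 239; sigma = (1 + 13) * (1 + 31) * (1 + 239) = 14 * 32 * 240 = 107520; answer 107520
Part III: U2 = 107520; m = -12; cross terms: (-34*-26 - -17*-23)=493, (-17*4 - 15*-26)=322, (15*3 - -6*4)=69, (-6*10 - -12*3)=-24, (-12*-23 - -34*10)=616; twice the area = |1476| = 1476; area = 738; boundary points = 1 + 2 + 1 + 1 + 11 = 16; strictly interior points = area - boundary/2 + 1 = 731; answer 731

731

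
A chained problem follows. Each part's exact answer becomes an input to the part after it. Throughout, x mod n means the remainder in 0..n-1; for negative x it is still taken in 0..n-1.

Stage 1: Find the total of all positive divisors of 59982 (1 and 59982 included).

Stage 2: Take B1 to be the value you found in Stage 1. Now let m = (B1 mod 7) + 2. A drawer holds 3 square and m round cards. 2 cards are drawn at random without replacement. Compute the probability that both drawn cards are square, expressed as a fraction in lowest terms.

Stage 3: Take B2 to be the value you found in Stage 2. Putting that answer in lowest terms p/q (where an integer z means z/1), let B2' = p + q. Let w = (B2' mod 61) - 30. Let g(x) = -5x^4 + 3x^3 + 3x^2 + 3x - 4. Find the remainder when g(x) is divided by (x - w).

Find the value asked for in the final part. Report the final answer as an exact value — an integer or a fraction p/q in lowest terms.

-431532

Stage 1: 59982 = 2 * 3 * 13 * 769; sigma = (1 + 2) * (1 + 3) * (1 + 13) * (1 + 769) = 3 * 4 * 14 * 770 = 129360; answer 129360
Stage 2: B1 = 129360; m = 2; total draws C(5,2) = 10; favorable C(3,2) = 3; P = 3/10; answer 3/10
Stage 3: B2 = 3/10; threaded value p + q = 13; w = -17; remainder = value at the root: -5*(-17)^4 + 3*(-17)^3 + 3*(-17)^2 + 3*(-17)^1 - 4 = (-417605) + (-14739) + (867) + (-51) + (-4) = -431532; answer -431532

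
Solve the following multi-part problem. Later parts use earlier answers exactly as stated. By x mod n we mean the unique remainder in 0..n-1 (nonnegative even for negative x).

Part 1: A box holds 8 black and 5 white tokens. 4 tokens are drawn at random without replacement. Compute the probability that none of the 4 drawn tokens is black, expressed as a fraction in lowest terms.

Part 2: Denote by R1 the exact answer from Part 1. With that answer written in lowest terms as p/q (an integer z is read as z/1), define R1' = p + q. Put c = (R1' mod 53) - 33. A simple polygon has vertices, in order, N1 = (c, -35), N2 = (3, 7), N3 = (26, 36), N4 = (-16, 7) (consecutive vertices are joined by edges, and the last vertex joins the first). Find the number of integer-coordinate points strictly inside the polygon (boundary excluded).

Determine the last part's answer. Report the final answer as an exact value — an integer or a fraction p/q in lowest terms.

663

Part 1: total draws C(13,4) = 715; favorable C(5,4) = 5; P = 1/143; answer 1/143
Part 2: R1 = 1/143; threaded value p + q = 144; c = 5; cross terms: (5*7 - 3*-35)=140, (3*36 - 26*7)=-74, (26*7 - -16*36)=758, (-16*-35 - 5*7)=525; twice the area = |1349| = 1349; area = 1349/2; boundary points = 2 + 1 + 1 + 21 = 25; strictly interior points = area - boundary/2 + 1 = 663; answer 663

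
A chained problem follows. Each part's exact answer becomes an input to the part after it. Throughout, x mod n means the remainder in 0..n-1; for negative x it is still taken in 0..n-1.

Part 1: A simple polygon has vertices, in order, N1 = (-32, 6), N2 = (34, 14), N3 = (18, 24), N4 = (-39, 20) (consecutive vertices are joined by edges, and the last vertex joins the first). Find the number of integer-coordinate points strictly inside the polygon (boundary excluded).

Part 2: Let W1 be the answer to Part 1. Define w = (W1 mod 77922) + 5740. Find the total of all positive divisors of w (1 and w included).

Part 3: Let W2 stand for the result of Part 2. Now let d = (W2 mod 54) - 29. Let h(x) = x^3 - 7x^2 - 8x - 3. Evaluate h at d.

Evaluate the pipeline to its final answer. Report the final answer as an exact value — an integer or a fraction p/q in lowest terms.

907

Part 1: cross terms: (-32*14 - 34*6)=-652, (34*24 - 18*14)=564, (18*20 - -39*24)=1296, (-39*6 - -32*20)=406; twice the area = |1614| = 1614; area = 807; boundary points = 2 + 2 + 1 + 7 = 12; strictly interior points = area - boundary/2 + 1 = 802; answer 802
Part 2: W1 = 802; w = 6542; 6542 = 2 * 3271; sigma = (1 + 2) * (1 + 3271) = 3 * 3272 = 9816; answer 9816
Part 3: W2 = 9816; d = 13; 1*(13)^3 - 7*(13)^2 - 8*(13)^1 - 3 = (2197) + (-1183) + (-104) + (-3) = 907; answer 907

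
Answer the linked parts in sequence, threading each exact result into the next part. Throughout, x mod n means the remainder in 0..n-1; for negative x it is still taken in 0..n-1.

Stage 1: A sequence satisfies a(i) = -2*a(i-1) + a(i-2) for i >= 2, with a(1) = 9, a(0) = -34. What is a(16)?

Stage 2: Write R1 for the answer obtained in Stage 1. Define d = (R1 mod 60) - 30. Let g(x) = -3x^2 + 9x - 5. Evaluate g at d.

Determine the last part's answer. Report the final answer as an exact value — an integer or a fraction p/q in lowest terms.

-2609

Stage 1: a(2) = -2*(9) + 1*(-34) = -52; iterating: a(2)=-52, a(3)=113, a(4)=-278, a(5)=669, a(6)=-1616, a(7)=3901, a(8)=-9418, a(9)=22737, a(10)=-54892, a(11)=132521, a(12)=-319934, a(13)=772389, a(14)=-1864712, a(15)=4501813, a(16)=-10868338; answer -10868338
Stage 2: R1 = -10868338; d = -28; -3*(-28)^2 + 9*(-28)^1 - 5 = (-2352) + (-252) + (-5) = -2609; answer -2609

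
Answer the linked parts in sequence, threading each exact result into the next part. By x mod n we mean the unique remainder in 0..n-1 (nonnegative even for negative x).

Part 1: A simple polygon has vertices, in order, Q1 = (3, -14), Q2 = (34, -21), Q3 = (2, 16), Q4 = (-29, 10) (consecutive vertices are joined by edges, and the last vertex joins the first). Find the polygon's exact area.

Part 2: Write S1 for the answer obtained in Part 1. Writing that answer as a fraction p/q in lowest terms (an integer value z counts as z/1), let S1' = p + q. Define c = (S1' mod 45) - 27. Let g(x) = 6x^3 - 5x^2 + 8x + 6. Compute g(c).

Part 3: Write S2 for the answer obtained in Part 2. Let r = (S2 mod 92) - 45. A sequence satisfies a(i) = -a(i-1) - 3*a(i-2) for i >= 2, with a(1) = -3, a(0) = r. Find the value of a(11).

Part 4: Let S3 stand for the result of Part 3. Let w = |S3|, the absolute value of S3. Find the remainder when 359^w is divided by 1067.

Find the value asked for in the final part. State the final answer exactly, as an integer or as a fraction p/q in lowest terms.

Part 1: cross terms: (3*-21 - 34*-14)=413, (34*16 - 2*-21)=586, (2*10 - -29*16)=484, (-29*-14 - 3*10)=376; twice the area = |1859| = 1859; area = 1859/2; answer 1859/2
Part 2: S1 = 1859/2; threaded value p + q = 1861; c = -11; 6*(-11)^3 - 5*(-11)^2 + 8*(-11)^1 + 6 = (-7986) + (-605) + (-88) + (6) = -8673; answer -8673
Part 3: S2 = -8673; r = 22; a(2) = -1*(-3) - 3*(22) = -63; iterating: a(2)=-63, a(3)=72, a(4)=117, a(5)=-333, a(6)=-18, a(7)=1017, a(8)=-963, a(9)=-2088, a(10)=4977, a(11)=1287; answer 1287
Part 4: S3 = 1287; w = 1287; squarings mod 1067: 359^1=359, 359^2=841, 359^4=927, 359^8=394, 359^16=521, 359^32=423, 359^64=740, 359^128=229, 359^256=158, 359^512=423, 359^1024=740; 359^1287 = 359^1 * 359^2 * 359^4 * 359^256 * 359^1024 = 160 (mod 1067); answer 160

160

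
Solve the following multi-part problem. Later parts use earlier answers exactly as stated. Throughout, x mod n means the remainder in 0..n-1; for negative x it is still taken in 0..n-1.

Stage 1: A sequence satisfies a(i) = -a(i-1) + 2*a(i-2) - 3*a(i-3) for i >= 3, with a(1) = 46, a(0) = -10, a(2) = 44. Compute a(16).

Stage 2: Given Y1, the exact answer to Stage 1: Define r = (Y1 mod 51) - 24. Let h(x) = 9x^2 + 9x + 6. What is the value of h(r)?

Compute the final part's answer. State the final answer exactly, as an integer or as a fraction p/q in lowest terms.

4560

Stage 1: a(3) = -1*(44) + 2*(46) - 3*(-10) = 78; iterating: a(3)=78, a(4)=-128, a(5)=152, a(6)=-642, a(7)=1330, a(8)=-3070, a(9)=7656, a(10)=-17786, a(11)=42308, a(12)=-100848, a(13)=238822, a(14)=-567442, a(15)=1347630, a(16)=-3198980; answer -3198980
Stage 2: Y1 = -3198980; r = 22; 9*(22)^2 + 9*(22)^1 + 6 = (4356) + (198) + (6) = 4560; answer 4560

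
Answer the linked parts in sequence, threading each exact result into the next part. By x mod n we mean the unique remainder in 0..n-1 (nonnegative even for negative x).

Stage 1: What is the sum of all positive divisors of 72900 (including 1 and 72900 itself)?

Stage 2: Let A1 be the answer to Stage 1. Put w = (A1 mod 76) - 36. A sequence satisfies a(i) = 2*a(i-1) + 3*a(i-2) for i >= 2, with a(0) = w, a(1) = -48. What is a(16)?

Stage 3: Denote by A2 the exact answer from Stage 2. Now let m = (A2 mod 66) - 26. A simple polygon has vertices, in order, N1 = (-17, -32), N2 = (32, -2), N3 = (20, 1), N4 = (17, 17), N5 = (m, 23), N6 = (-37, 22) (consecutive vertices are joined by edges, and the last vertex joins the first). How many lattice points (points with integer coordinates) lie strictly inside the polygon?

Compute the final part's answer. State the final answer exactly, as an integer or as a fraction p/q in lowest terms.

2215

Stage 1: 72900 = 2^2 * 3^6 * 5^2; sigma = (1 + 2 + 4) * (1 + 3 + 9 + 27 + 81 + 243 + 729) * (1 + 5 + 25) = 7 * 1093 * 31 = 237181; answer 237181
Stage 2: A1 = 237181; w = 25; a(2) = 2*(-48) + 3*(25) = -21; iterating: a(2)=-21, a(3)=-186, a(4)=-435, a(5)=-1428, a(6)=-4161, a(7)=-12606, a(8)=-37695, a(9)=-113208, a(10)=-339501, a(11)=-1018626, a(12)=-3055755, a(13)=-9167388, a(14)=-27502041, a(15)=-82506246, a(16)=-247518615; answer -247518615
Stage 3: A2 = -247518615; m = 37; cross terms: (-17*-2 - 32*-32)=1058, (32*1 - 20*-2)=72, (20*17 - 17*1)=323, (17*23 - 37*17)=-238, (37*22 - -37*23)=1665, (-37*-32 - -17*22)=1558; twice the area = |4438| = 4438; area = 2219; boundary points = 1 + 3 + 1 + 2 + 1 + 2 = 10; strictly interior points = area - boundary/2 + 1 = 2215; answer 2215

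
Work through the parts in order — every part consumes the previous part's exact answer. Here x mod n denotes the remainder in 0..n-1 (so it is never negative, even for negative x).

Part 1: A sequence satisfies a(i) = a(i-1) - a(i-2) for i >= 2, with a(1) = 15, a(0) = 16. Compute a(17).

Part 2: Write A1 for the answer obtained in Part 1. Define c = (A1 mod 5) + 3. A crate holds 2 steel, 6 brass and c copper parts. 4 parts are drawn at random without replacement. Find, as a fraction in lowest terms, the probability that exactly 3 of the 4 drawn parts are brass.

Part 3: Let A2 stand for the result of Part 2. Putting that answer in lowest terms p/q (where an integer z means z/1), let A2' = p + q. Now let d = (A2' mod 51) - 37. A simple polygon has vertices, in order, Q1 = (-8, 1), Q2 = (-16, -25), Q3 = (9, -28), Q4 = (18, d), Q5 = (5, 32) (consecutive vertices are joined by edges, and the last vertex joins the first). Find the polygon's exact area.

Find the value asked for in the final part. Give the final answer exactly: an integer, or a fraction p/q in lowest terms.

Part 1: a(2) = 1*(15) - 1*(16) = -1; iterating: a(2)=-1, a(3)=-16, a(4)=-15, a(5)=1, a(6)=16, a(7)=15, a(8)=-1, a(9)=-16, a(10)=-15, a(11)=1, a(12)=16, a(13)=15, a(14)=-1, a(15)=-16, a(16)=-15, a(17)=1; answer 1
Part 2: A1 = 1; c = 4; total draws C(12,4) = 495; favorable C(6,3)*C(6,1) = 120; P = 8/33; answer 8/33
Part 3: A2 = 8/33; threaded value p + q = 41; d = 4; cross terms: (-8*-25 - -16*1)=216, (-16*-28 - 9*-25)=673, (9*4 - 18*-28)=540, (18*32 - 5*4)=556, (5*1 - -8*32)=261; twice the area = |2246| = 2246; area = 1123; answer 1123

1123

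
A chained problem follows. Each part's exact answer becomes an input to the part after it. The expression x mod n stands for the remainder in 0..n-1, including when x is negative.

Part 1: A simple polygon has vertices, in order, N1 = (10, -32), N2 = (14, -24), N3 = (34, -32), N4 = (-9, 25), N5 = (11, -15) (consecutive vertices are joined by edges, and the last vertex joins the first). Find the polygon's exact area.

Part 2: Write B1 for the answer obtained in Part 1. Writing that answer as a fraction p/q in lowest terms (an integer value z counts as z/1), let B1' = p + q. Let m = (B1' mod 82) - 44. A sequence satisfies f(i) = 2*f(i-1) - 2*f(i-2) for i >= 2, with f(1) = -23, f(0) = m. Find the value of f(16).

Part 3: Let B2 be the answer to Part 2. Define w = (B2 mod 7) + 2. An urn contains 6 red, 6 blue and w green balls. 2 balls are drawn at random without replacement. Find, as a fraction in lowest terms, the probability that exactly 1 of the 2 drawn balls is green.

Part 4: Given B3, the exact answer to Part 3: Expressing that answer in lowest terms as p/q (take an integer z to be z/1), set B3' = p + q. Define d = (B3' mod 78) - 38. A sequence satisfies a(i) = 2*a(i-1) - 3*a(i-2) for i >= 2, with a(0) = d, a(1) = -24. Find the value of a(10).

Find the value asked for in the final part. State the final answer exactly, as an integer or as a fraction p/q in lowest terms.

-1881

Part 1: cross terms: (10*-24 - 14*-32)=208, (14*-32 - 34*-24)=368, (34*25 - -9*-32)=562, (-9*-15 - 11*25)=-140, (11*-32 - 10*-15)=-202; twice the area = |796| = 796; area = 398; answer 398
Part 2: B1 = 398; threaded value p + q = 399; m = 27; f(2) = 2*(-23) - 2*(27) = -100; iterating: f(2)=-100, f(3)=-154, f(4)=-108, f(5)=92, f(6)=400, f(7)=616, f(8)=432, f(9)=-368, f(10)=-1600, f(11)=-2464, f(12)=-1728, f(13)=1472, f(14)=6400, f(15)=9856, f(16)=6912; answer 6912
Part 3: B2 = 6912; w = 5; total draws C(17,2) = 136; favorable C(5,1)*C(12,1) = 60; P = 15/34; answer 15/34
Part 4: B3 = 15/34; threaded value p + q = 49; d = 11; a(2) = 2*(-24) - 3*(11) = -81; iterating: a(2)=-81, a(3)=-90, a(4)=63, a(5)=396, a(6)=603, a(7)=18, a(8)=-1773, a(9)=-3600, a(10)=-1881; answer -1881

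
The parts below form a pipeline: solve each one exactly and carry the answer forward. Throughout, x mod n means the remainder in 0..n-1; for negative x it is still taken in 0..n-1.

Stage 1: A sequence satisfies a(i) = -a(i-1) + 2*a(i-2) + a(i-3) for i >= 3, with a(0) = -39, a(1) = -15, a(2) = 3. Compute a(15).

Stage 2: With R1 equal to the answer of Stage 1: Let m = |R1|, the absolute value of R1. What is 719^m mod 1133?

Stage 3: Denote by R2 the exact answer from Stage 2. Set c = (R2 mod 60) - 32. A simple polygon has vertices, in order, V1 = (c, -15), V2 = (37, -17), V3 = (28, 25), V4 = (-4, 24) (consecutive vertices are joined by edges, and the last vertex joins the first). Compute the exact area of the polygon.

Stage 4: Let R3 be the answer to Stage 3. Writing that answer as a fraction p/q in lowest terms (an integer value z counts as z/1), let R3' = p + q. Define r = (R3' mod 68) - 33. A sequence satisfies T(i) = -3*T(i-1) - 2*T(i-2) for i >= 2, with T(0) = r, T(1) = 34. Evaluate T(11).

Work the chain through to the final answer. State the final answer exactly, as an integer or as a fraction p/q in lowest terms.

94150

Stage 1: a(3) = -1*(3) + 2*(-15) + 1*(-39) = -72; iterating: a(3)=-72, a(4)=63, a(5)=-204, a(6)=258, a(7)=-603, a(8)=915, a(9)=-1863, a(10)=3090, a(11)=-5901, a(12)=10218, a(13)=-18930, a(14)=33465, a(15)=-61107; answer -61107
Stage 2: R1 = -61107; m = 61107; squarings mod 1133: 719^1=719, 719^2=313, 719^4=531, 719^8=977, 719^16=543, 719^32=269, 719^64=982, 719^128=141, 719^256=620, 719^512=313, 719^1024=531, 719^2048=977, 719^4096=543, 719^8192=269, 719^16384=982, 719^32768=141; 719^61107 = 719^1 * 719^2 * 719^16 * 719^32 * 719^128 * 719^512 * 719^1024 * 719^2048 * 719^8192 * 719^16384 * 719^32768 = 621 (mod 1133); answer 621
Stage 3: R2 = 621; c = -11; cross terms: (-11*-17 - 37*-15)=742, (37*25 - 28*-17)=1401, (28*24 - -4*25)=772, (-4*-15 - -11*24)=324; twice the area = |3239| = 3239; area = 3239/2; answer 3239/2
Stage 4: R3 = 3239/2; threaded value p + q = 3241; r = 12; T(2) = -3*(34) - 2*(12) = -126; iterating: T(2)=-126, T(3)=310, T(4)=-678, T(5)=1414, T(6)=-2886, T(7)=5830, T(8)=-11718, T(9)=23494, T(10)=-47046, T(11)=94150; answer 94150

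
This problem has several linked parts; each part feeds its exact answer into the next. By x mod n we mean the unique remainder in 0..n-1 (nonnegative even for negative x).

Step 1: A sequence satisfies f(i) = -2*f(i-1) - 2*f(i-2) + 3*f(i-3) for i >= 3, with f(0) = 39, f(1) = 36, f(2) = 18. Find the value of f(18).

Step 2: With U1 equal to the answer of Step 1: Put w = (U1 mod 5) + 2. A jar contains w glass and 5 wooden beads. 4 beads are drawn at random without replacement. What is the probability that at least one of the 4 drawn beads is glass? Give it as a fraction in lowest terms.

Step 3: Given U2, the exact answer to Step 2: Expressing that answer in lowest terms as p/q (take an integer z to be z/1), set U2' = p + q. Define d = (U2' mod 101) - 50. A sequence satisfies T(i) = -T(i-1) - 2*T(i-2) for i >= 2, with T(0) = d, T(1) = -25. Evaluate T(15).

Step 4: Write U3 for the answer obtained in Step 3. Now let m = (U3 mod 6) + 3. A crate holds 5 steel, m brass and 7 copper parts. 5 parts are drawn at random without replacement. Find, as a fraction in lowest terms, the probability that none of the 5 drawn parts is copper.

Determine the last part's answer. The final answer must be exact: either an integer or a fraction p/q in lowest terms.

Step 1: f(3) = -2*(18) - 2*(36) + 3*(39) = 9; iterating: f(3)=9, f(4)=54, f(5)=-72, f(6)=63, f(7)=180, f(8)=-702, f(9)=1233, f(10)=-522, f(11)=-3528, f(12)=11799, f(13)=-18108, f(14)=2034, f(15)=67545, f(16)=-193482, f(17)=257976, f(18)=73647; answer 73647
Step 2: U1 = 73647; w = 4; total draws C(9,4) = 126; complement C(5,4) = 5; favorable 126 - 5 = 121; P = 121/126; answer 121/126
Step 3: U2 = 121/126; threaded value p + q = 247; d = -5; T(2) = -1*(-25) - 2*(-5) = 35; iterating: T(2)=35, T(3)=15, T(4)=-85, T(5)=55, T(6)=115, T(7)=-225, T(8)=-5, T(9)=455, T(10)=-445, T(11)=-465, T(12)=1355, T(13)=-425, T(14)=-2285, T(15)=3135; answer 3135
Step 4: U3 = 3135; m = 6; total draws C(18,5) = 8568; favorable C(11,5) = 462; P = 11/204; answer 11/204

11/204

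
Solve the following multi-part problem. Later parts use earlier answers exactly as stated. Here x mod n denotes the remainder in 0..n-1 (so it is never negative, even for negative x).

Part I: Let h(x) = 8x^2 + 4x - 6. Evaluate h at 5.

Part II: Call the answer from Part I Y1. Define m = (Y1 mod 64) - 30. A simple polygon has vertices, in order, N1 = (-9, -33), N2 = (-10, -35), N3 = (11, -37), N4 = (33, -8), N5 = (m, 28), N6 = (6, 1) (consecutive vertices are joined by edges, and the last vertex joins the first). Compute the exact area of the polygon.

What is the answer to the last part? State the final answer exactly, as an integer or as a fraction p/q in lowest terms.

1184

Part I: 8*(5)^2 + 4*(5)^1 - 6 = (200) + (20) + (-6) = 214; answer 214
Part II: Y1 = 214; m = -8; cross terms: (-9*-35 - -10*-33)=-15, (-10*-37 - 11*-35)=755, (11*-8 - 33*-37)=1133, (33*28 - -8*-8)=860, (-8*1 - 6*28)=-176, (6*-33 - -9*1)=-189; twice the area = |2368| = 2368; area = 1184; answer 1184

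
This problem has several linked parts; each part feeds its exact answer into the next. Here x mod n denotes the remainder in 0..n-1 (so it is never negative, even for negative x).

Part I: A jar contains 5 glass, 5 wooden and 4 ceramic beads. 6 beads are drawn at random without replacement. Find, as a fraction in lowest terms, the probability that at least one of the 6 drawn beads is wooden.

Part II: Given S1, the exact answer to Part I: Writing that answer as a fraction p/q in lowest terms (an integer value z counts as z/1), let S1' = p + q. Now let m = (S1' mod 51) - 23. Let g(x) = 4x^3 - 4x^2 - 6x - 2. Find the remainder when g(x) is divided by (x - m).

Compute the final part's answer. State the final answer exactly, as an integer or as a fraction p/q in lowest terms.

166

Part I: total draws C(14,6) = 3003; complement C(9,6) = 84; favorable 3003 - 84 = 2919; P = 139/143; answer 139/143
Part II: S1 = 139/143; threaded value p + q = 282; m = 4; remainder = value at the root: 4*(4)^3 - 4*(4)^2 - 6*(4)^1 - 2 = (256) + (-64) + (-24) + (-2) = 166; answer 166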